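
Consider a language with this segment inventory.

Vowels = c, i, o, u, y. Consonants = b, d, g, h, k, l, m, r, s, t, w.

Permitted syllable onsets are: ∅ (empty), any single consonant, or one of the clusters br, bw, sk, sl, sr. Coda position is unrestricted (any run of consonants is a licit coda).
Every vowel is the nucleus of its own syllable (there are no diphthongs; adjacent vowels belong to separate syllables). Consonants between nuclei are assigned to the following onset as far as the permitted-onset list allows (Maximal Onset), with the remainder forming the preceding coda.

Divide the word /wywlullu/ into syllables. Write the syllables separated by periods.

wyw.lul.lu

Nuclei (vowels): y, u, u → 3 syllables.
/y…u/ gap (V1→V2): /wl/ splits as /w/ + /l/ (/l/ is the longest suffix that is a licit onset).
/u…u/ gap (V2→V3): /ll/; trying suffixes from longest down, /l/ is the first permitted one, so coda /l/ | onset /l/.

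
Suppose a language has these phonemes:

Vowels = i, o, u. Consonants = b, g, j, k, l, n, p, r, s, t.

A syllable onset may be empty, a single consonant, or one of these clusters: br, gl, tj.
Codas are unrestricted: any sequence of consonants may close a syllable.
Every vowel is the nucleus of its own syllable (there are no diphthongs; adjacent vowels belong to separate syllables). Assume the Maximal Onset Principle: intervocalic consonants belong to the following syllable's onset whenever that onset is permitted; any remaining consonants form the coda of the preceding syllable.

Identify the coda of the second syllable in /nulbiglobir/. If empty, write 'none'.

Nuclei (vowels): u, i, o, i → 4 syllables.
/u…i/ gap (V1→V2): /lb/ — longest licit onset from the right is /b/, leaving /l/ as coda.
/i…o/ gap (V2→V3): /gl/ is a licit onset in full, so it all attaches to the next syllable.
/o…i/ gap (V3→V4): /b/ → onset of the next syllable (single consonants are always licit onsets).
Result: nul.bi.glo.bir.
Syllable 2 is /bi/: onset /b/, nucleus /i/, coda ∅.

none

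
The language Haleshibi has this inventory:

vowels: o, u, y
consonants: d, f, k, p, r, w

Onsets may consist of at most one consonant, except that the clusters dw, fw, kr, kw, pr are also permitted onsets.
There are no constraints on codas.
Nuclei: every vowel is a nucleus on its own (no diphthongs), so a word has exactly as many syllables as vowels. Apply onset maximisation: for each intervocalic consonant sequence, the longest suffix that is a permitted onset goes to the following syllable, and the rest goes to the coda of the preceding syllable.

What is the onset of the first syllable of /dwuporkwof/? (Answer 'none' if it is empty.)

dw

The vowels are u, o, o — 3 nuclei, so 3 syllables.
V1 /u/ – V2 /o/: /p/ → onset of the next syllable (single consonants are always licit onsets).
V2 /o/ – V3 /o/: /rkw/ — longest licit onset from the right is /kw/, leaving /r/ as coda.
Putting it together: dwu.por.kwof.
Syllable 1 is /dwu/: onset /dw/, nucleus /u/, coda ∅.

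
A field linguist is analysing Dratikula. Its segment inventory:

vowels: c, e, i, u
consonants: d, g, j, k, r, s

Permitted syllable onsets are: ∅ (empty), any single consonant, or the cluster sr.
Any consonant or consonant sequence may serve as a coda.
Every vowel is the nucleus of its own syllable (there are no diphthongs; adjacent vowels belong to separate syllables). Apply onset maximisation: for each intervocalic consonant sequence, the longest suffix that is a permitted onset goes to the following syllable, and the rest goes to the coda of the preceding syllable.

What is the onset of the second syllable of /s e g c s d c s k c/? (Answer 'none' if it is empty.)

Vowels present: e, c, c, c; each is a nucleus, giving 4 syllables.
V1 /e/ – V2 /c/: /g/ is a single consonant, so it becomes the next onset.
V2 /c/ – V3 /c/: /sd/ splits as /s/ + /d/ (/d/ is the longest suffix that is a licit onset).
V3 /c/ – V4 /c/: cluster /sk/ — the longest permitted-onset suffix is /k/; onset = /k/, preceding coda = /s/.
So the parse is se.gcs.dcs.kc.
Syllable 2 is /gcs/: onset /g/, nucleus /c/, coda /s/.

g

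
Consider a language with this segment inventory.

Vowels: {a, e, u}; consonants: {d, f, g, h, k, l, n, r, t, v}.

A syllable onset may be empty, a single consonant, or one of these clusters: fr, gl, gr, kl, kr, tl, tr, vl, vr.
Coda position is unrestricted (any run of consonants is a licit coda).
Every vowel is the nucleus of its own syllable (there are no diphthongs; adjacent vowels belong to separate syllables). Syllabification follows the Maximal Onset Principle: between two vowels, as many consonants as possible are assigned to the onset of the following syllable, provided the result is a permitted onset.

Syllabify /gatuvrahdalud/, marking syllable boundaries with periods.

ga.tu.vrah.da.lud

The vowels are a, u, a, a, u — 5 nuclei, so 5 syllables.
σ1/σ2 boundary: just /t/ — single C goes to the following onset.
σ2/σ3 boundary: cluster /vr/ — /vr/ is itself a permitted onset, so the whole cluster goes right; preceding coda = ∅.
σ3/σ4 boundary: /hd/ — longest licit onset from the right is /d/, leaving /h/ as coda.
σ4/σ5 boundary: /l/ → onset of the next syllable (single consonants are always licit onsets).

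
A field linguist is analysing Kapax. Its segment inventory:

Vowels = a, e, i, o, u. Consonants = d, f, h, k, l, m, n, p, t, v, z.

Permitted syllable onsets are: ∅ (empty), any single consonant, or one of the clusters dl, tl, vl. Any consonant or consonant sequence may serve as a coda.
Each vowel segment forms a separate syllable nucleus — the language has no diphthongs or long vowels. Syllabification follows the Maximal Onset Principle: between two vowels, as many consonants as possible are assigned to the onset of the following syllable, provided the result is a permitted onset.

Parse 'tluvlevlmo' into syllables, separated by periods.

tlu.vlevl.mo

Nuclei (vowels): u, e, o → 3 syllables.
σ1/σ2 boundary: /vl/ is a licit onset in full, so it all attaches to the next syllable.
σ2/σ3 boundary: /vlm/; trying suffixes from longest down, /m/ is the first permitted one, so coda /vl/ | onset /m/.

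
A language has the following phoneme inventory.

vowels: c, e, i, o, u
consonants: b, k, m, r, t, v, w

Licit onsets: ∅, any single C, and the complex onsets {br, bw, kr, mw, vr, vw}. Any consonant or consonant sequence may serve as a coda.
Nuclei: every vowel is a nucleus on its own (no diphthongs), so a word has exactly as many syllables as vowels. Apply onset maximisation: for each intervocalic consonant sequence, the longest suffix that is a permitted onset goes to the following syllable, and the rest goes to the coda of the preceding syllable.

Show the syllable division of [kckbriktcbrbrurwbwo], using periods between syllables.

kck.brik.tcbr.brurw.bwo

Vowels present: c, i, c, u, o; each is a nucleus, giving 5 syllables.
/c…i/ gap (V1→V2): /kbr/ — longest licit onset from the right is /br/, leaving /k/ as coda.
/i…c/ gap (V2→V3): /kt/; trying suffixes from longest down, /t/ is the first permitted one, so coda /k/ | onset /t/.
/c…u/ gap (V3→V4): /brbr/ — longest licit onset from the right is /br/, leaving /br/ as coda.
/u…o/ gap (V4→V5): /rwbw/; trying suffixes from longest down, /bw/ is the first permitted one, so coda /rw/ | onset /bw/.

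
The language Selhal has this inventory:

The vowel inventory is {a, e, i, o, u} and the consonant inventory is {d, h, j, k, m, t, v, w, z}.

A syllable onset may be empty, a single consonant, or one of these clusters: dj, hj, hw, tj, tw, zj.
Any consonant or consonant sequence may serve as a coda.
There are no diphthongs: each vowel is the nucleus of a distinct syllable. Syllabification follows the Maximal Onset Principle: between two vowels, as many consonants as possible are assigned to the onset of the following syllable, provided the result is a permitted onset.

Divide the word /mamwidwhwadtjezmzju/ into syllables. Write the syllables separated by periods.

Nuclei (vowels): a, i, a, e, u → 5 syllables.
V1 /a/ – V2 /i/: /mw/ splits as /m/ + /w/ (/w/ is the longest suffix that is a licit onset).
V2 /i/ – V3 /a/: /dwhw/; trying suffixes from longest down, /hw/ is the first permitted one, so coda /dw/ | onset /hw/.
V3 /a/ – V4 /e/: /dtj/ splits as /d/ + /tj/ (/tj/ is the longest suffix that is a licit onset).
V4 /e/ – V5 /u/: /zmzj/; trying suffixes from longest down, /zj/ is the first permitted one, so coda /zm/ | onset /zj/.

mam.widw.hwad.tjezm.zju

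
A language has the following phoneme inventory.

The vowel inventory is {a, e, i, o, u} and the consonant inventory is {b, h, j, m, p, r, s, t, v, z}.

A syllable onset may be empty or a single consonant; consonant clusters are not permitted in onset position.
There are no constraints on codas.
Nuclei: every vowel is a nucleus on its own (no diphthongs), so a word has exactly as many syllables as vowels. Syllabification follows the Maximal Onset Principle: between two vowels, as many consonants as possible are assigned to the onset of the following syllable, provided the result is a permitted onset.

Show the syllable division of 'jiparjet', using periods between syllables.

The vowels are i, a, e — 3 nuclei, so 3 syllables.
σ1/σ2 boundary: just /p/ — single C goes to the following onset.
σ2/σ3 boundary: /rj/; trying suffixes from longest down, /j/ is the first permitted one, so coda /r/ | onset /j/.

ji.par.jet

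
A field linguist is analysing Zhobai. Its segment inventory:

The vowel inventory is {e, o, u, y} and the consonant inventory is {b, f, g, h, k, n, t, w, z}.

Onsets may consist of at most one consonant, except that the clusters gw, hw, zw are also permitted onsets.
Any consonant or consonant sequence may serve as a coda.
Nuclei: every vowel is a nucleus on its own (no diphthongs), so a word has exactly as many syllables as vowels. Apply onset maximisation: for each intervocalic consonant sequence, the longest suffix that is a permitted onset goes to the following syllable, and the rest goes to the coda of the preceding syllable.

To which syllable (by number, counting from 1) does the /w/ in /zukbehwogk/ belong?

3

Vowels present: u, e, o; each is a nucleus, giving 3 syllables.
/u…e/ gap (V1→V2): /kb/; trying suffixes from longest down, /b/ is the first permitted one, so coda /k/ | onset /b/.
/e…o/ gap (V2→V3): /hw/ is a licit onset in full, so it all attaches to the next syllable.
Putting it together: zuk.be.hwogk.
The /w/ is in the onset of syllable 3 (/hwogk/).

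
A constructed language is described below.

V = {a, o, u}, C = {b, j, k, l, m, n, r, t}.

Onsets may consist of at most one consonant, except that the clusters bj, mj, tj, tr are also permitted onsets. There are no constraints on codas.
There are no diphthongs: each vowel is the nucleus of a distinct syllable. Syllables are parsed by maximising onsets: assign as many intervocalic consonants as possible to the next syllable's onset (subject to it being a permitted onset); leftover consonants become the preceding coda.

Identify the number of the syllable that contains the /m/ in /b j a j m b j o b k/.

1

The vowels are a, o — 2 nuclei, so 2 syllables.
σ1/σ2 boundary: /jmbj/ — longest licit onset from the right is /bj/, leaving /jm/ as coda.
Result: bjajm.bjobk.
The /m/ is in the coda of syllable 1 (/bjajm/).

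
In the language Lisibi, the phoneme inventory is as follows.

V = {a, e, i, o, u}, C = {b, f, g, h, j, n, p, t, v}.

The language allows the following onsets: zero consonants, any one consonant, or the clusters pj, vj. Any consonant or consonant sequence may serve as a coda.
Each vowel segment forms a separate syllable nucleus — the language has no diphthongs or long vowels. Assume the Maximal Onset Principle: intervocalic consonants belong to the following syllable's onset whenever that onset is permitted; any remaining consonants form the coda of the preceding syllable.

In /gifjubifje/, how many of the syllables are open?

2

The vowels are i, u, i, e — 4 nuclei, so 4 syllables.
V1 /i/ – V2 /u/: /fj/ splits as /f/ + /j/ (/j/ is the longest suffix that is a licit onset).
V2 /u/ – V3 /i/: /b/ is a single consonant, so it becomes the next onset.
V3 /i/ – V4 /e/: /fj/ splits as /f/ + /j/ (/j/ is the longest suffix that is a licit onset).
Result: gif.ju.bif.je.
Classifying each syllable: /gif/ (closed), /ju/ (open), /bif/ (closed), /je/ (open).
Open syllables: 2.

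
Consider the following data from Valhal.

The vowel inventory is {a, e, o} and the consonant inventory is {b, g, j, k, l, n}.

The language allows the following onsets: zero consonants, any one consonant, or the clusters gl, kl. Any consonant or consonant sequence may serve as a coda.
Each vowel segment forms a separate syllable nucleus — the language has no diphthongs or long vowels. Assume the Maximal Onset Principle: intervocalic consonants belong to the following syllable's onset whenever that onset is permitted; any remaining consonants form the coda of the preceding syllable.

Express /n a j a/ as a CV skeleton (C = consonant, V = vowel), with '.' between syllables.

CV.CV

The vowels are a, a — 2 nuclei, so 2 syllables.
Between /a/ (V1) and /a/ (V2): just /j/ — single C goes to the following onset.
So the parse is na.ja.
Mapping each syllable to C/V: /na/ → CV, /ja/ → CV.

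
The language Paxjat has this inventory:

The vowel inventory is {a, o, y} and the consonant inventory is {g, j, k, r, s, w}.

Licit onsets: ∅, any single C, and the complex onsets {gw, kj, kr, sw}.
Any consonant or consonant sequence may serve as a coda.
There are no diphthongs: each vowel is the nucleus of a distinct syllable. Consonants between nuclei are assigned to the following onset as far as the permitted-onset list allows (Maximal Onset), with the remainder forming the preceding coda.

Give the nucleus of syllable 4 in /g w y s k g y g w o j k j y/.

Nuclei (vowels): y, y, o, y → 4 syllables.
The fourth nucleus (vowel 4 from the left) is /y/.

y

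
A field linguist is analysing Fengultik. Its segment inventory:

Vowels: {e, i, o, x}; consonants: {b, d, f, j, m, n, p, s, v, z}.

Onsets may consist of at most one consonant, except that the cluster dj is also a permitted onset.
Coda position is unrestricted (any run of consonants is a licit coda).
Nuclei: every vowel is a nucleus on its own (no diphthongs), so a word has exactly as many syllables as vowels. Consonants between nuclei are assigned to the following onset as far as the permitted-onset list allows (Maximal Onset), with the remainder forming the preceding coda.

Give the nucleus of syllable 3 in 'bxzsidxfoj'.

x

Vowels present: x, i, x, o; each is a nucleus, giving 4 syllables.
The third nucleus (vowel 3 from the left) is /x/.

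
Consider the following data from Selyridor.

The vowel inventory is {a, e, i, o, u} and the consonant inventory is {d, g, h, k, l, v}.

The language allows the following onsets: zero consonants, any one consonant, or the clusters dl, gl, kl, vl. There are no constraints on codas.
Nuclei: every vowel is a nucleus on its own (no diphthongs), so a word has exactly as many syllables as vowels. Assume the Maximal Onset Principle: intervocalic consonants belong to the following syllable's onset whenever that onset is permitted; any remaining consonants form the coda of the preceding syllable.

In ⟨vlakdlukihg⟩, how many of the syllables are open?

The vowels are a, u, i — 3 nuclei, so 3 syllables.
Between /a/ (V1) and /u/ (V2): /kdl/ splits as /k/ + /dl/ (/dl/ is the longest suffix that is a licit onset).
Between /u/ (V2) and /i/ (V3): /k/ → onset of the next syllable (single consonants are always licit onsets).
Syllabification: vlak.dlu.kihg.
Classifying each syllable: /vlak/ (closed), /dlu/ (open), /kihg/ (closed).
Open syllables: 1.

1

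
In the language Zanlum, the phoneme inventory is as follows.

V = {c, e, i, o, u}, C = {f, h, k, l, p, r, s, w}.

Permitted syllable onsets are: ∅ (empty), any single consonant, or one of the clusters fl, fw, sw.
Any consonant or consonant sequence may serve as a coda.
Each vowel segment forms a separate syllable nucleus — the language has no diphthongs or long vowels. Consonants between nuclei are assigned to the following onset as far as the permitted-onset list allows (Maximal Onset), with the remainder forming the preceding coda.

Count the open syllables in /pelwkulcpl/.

The vowels are e, u, c — 3 nuclei, so 3 syllables.
Between /e/ (V1) and /u/ (V2): /lwk/; trying suffixes from longest down, /k/ is the first permitted one, so coda /lw/ | onset /k/.
Between /u/ (V2) and /c/ (V3): /l/ → onset of the next syllable (single consonants are always licit onsets).
Result: pelw.ku.lcpl.
Classifying each syllable: /pelw/ (closed), /ku/ (open), /lcpl/ (closed).
Open syllables: 1.

1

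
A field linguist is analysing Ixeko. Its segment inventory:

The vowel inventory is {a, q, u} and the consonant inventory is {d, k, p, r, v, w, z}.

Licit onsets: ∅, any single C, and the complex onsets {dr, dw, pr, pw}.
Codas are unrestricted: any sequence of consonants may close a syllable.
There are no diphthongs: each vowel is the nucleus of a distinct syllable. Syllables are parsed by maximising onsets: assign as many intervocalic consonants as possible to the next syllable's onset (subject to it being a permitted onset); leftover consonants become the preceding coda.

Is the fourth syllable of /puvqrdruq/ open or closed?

Vowels present: u, q, u, q; each is a nucleus, giving 4 syllables.
V1 /u/ – V2 /q/: /v/ → onset of the next syllable (single consonants are always licit onsets).
V2 /q/ – V3 /u/: /rdr/ splits as /r/ + /dr/ (/dr/ is the longest suffix that is a licit onset).
V3 /u/ – V4 /q/: no consonants, so the boundary falls immediately after /u/.
Result: pu.vqr.dru.q.
Syllable 4 is /q/; it ends in its nucleus with no coda, so it is open.

open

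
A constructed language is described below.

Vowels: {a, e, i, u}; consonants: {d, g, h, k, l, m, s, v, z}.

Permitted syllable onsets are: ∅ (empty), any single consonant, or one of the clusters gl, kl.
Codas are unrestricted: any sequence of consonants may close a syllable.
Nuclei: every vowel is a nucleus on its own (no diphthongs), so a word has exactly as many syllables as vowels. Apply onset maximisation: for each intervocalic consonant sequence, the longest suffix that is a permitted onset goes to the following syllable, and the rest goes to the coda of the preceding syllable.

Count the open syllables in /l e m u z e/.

3

Vowels present: e, u, e; each is a nucleus, giving 3 syllables.
V1 /e/ – V2 /u/: /m/ is a single consonant, so it becomes the next onset.
V2 /u/ – V3 /e/: just /z/ — single C goes to the following onset.
Putting it together: le.mu.ze.
Classifying each syllable: /le/ (open), /mu/ (open), /ze/ (open).
Open syllables: 3.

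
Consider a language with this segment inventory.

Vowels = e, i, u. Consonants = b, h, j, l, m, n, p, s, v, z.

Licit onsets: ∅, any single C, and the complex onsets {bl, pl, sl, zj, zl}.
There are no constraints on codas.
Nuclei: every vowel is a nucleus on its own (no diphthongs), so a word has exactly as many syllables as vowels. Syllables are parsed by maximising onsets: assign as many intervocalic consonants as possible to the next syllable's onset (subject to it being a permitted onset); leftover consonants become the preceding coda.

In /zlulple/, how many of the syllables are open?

Vowels present: u, e; each is a nucleus, giving 2 syllables.
Between /u/ (V1) and /e/ (V2): /lpl/ splits as /l/ + /pl/ (/pl/ is the longest suffix that is a licit onset).
So the parse is zlul.ple.
Classifying each syllable: /zlul/ (closed), /ple/ (open).
Open syllables: 1.

1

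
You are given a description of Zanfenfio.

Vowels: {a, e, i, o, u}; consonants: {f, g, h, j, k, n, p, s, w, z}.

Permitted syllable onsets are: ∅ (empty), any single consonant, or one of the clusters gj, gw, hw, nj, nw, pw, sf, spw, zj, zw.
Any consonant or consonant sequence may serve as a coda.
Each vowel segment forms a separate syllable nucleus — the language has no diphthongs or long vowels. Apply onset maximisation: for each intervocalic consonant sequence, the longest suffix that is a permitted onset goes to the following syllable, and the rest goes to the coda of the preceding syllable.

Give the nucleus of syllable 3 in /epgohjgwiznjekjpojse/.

i

The vowels are e, o, i, e, o, e — 6 nuclei, so 6 syllables.
The third nucleus (vowel 3 from the left) is /i/.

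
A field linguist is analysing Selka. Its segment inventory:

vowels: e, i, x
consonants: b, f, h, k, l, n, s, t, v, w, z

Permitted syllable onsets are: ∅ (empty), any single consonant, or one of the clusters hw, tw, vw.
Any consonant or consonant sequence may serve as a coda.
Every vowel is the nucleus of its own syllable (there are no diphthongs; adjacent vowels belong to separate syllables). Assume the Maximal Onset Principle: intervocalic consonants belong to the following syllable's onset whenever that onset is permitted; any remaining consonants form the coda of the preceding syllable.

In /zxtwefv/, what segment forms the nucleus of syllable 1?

x

The vowels are x, e — 2 nuclei, so 2 syllables.
The first nucleus (vowel 1 from the left) is /x/.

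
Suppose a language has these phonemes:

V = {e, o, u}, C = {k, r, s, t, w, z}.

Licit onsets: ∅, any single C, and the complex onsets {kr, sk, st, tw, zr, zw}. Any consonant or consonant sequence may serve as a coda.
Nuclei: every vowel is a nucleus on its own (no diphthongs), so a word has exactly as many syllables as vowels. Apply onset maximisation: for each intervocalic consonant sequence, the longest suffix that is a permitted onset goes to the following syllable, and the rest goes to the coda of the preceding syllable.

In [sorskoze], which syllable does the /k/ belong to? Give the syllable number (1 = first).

2

Vowels present: o, o, e; each is a nucleus, giving 3 syllables.
Between /o/ (V1) and /o/ (V2): /rsk/; trying suffixes from longest down, /sk/ is the first permitted one, so coda /r/ | onset /sk/.
Between /o/ (V2) and /e/ (V3): /z/ is a single consonant, so it becomes the next onset.
Syllabification: sor.sko.ze.
The /k/ is in the onset of syllable 2 (/sko/).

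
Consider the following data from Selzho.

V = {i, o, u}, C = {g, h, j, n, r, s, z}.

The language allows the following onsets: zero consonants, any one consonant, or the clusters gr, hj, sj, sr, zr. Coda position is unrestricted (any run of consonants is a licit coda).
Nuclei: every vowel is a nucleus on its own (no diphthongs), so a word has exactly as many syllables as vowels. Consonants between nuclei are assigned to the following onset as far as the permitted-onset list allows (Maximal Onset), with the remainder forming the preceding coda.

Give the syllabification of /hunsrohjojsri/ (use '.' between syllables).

The vowels are u, o, o, i — 4 nuclei, so 4 syllables.
V1 /u/ – V2 /o/: /nsr/ splits as /n/ + /sr/ (/sr/ is the longest suffix that is a licit onset).
V2 /o/ – V3 /o/: cluster /hj/ — /hj/ is itself a permitted onset, so the whole cluster goes right; preceding coda = ∅.
V3 /o/ – V4 /i/: cluster /jsr/ — the longest permitted-onset suffix is /sr/; onset = /sr/, preceding coda = /j/.

hun.sro.hjoj.sri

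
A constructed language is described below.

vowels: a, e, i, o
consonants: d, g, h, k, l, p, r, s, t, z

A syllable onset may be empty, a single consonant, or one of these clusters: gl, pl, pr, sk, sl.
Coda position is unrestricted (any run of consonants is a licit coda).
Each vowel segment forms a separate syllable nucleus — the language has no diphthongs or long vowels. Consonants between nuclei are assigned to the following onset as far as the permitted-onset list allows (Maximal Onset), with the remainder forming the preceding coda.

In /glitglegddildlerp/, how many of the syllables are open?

Nuclei (vowels): i, e, i, e → 4 syllables.
/i…e/ gap (V1→V2): cluster /tgl/ — the longest permitted-onset suffix is /gl/; onset = /gl/, preceding coda = /t/.
/e…i/ gap (V2→V3): cluster /gdd/ — the longest permitted-onset suffix is /d/; onset = /d/, preceding coda = /gd/.
/i…e/ gap (V3→V4): /ldl/; trying suffixes from longest down, /l/ is the first permitted one, so coda /ld/ | onset /l/.
Putting it together: glit.glegd.dild.lerp.
Classifying each syllable: /glit/ (closed), /glegd/ (closed), /dild/ (closed), /lerp/ (closed).
Open syllables: 0.

0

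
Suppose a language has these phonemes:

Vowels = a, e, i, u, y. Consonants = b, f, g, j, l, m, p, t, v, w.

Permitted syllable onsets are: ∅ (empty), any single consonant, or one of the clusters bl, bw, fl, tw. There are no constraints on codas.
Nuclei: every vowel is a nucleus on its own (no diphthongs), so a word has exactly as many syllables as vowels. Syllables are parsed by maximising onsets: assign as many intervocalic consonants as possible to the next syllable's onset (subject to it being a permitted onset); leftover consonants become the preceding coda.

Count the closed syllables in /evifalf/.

Vowels present: e, i, a; each is a nucleus, giving 3 syllables.
/e…i/ gap (V1→V2): just /v/ — single C goes to the following onset.
/i…a/ gap (V2→V3): just /f/ — single C goes to the following onset.
So the parse is e.vi.falf.
Classifying each syllable: /e/ (open), /vi/ (open), /falf/ (closed).
Closed syllables: 1.

1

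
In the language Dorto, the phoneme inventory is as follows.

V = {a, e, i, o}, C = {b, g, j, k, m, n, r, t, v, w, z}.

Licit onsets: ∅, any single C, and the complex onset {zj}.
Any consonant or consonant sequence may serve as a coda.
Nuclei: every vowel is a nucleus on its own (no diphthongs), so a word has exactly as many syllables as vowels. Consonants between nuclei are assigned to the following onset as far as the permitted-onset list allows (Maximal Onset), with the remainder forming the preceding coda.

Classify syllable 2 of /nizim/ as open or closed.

closed

Nuclei (vowels): i, i → 2 syllables.
σ1/σ2 boundary: /z/ → onset of the next syllable (single consonants are always licit onsets).
So the parse is ni.zim.
Syllable 2 is /zim/ with coda /m/, so it is closed.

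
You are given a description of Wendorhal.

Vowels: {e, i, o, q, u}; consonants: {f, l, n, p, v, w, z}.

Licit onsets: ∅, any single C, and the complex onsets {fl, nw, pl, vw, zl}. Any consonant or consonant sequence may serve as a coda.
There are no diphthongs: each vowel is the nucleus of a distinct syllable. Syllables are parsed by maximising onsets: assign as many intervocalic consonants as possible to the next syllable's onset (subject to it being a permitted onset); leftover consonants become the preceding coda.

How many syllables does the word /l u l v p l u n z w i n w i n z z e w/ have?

5

Vowels present: u, u, i, i, e; each is a nucleus, giving 5 syllables.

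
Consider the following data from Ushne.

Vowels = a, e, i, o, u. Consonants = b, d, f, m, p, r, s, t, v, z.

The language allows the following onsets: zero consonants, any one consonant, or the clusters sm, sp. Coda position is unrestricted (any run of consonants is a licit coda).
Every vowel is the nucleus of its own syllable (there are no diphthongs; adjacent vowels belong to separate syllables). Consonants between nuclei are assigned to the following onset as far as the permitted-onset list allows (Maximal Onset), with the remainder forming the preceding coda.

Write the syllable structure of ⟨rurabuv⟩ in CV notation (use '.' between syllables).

The vowels are u, a, u — 3 nuclei, so 3 syllables.
V1 /u/ – V2 /a/: /r/ → onset of the next syllable (single consonants are always licit onsets).
V2 /a/ – V3 /u/: just /b/ — single C goes to the following onset.
Putting it together: ru.ra.buv.
Mapping each syllable to C/V: /ru/ → CV, /ra/ → CV, /buv/ → CVC.

CV.CV.CVC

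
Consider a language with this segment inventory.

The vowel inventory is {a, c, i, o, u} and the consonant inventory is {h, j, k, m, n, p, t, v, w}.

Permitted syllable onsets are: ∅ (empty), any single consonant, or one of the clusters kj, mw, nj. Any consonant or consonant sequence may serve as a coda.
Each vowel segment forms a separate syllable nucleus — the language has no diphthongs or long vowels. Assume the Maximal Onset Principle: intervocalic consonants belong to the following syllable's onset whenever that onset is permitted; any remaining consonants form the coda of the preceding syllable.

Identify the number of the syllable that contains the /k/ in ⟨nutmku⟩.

Nuclei (vowels): u, u → 2 syllables.
/u…u/ gap (V1→V2): /tmk/ — longest licit onset from the right is /k/, leaving /tm/ as coda.
Syllabification: nutm.ku.
The /k/ is in the onset of syllable 2 (/ku/).

2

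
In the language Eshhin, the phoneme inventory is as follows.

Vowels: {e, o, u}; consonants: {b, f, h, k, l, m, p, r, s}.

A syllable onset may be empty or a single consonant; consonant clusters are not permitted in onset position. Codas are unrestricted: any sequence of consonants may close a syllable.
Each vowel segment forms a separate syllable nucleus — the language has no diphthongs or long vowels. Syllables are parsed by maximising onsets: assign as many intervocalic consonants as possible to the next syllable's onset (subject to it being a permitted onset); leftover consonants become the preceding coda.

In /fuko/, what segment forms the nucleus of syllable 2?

o

Vowels present: u, o; each is a nucleus, giving 2 syllables.
The second nucleus (vowel 2 from the left) is /o/.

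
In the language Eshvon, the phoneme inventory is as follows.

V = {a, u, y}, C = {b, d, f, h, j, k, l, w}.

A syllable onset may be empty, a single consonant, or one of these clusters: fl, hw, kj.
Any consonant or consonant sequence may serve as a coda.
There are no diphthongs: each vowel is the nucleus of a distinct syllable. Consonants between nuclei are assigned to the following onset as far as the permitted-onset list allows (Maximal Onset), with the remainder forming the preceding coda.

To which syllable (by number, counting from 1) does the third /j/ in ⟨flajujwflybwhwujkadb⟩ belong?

The vowels are a, u, y, u, a — 5 nuclei, so 5 syllables.
σ1/σ2 boundary: /j/ → onset of the next syllable (single consonants are always licit onsets).
σ2/σ3 boundary: /jwfl/ splits as /jw/ + /fl/ (/fl/ is the longest suffix that is a licit onset).
σ3/σ4 boundary: /bwhw/ — longest licit onset from the right is /hw/, leaving /bw/ as coda.
σ4/σ5 boundary: /jk/; trying suffixes from longest down, /k/ is the first permitted one, so coda /j/ | onset /k/.
Result: fla.jujw.flybw.hwuj.kadb.
The third /j/ is in the coda of syllable 4 (/hwuj/).

4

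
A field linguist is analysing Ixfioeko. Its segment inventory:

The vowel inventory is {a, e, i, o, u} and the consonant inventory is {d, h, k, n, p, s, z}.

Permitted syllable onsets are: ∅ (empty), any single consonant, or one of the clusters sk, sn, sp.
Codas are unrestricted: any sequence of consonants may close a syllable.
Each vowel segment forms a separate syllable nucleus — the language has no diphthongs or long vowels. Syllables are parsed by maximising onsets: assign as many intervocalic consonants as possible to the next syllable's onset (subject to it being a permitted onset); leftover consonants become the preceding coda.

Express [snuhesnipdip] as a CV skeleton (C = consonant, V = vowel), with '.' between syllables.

The vowels are u, e, i, i — 4 nuclei, so 4 syllables.
σ1/σ2 boundary: /h/ → onset of the next syllable (single consonants are always licit onsets).
σ2/σ3 boundary: /sn/ — entire cluster is a permitted onset → onset /sn/, coda ∅.
σ3/σ4 boundary: /pd/ splits as /p/ + /d/ (/d/ is the longest suffix that is a licit onset).
Result: snu.he.snip.dip.
Mapping each syllable to C/V: /snu/ → CCV, /he/ → CV, /snip/ → CCVC, /dip/ → CVC.

CCV.CV.CCVC.CVC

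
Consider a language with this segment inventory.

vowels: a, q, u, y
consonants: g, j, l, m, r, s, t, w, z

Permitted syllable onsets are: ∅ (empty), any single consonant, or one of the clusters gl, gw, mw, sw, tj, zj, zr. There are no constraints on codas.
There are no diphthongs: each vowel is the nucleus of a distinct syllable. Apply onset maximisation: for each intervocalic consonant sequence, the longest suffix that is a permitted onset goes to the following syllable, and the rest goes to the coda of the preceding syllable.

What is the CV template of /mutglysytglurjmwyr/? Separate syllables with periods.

CVC.CCV.CVC.CCVCC.CCVC

Vowels present: u, y, y, u, y; each is a nucleus, giving 5 syllables.
V1 /u/ – V2 /y/: /tgl/ — longest licit onset from the right is /gl/, leaving /t/ as coda.
V2 /y/ – V3 /y/: /s/ → onset of the next syllable (single consonants are always licit onsets).
V3 /y/ – V4 /u/: /tgl/; trying suffixes from longest down, /gl/ is the first permitted one, so coda /t/ | onset /gl/.
V4 /u/ – V5 /y/: /rjmw/; trying suffixes from longest down, /mw/ is the first permitted one, so coda /rj/ | onset /mw/.
Putting it together: mut.gly.syt.glurj.mwyr.
Mapping each syllable to C/V: /mut/ → CVC, /gly/ → CCV, /syt/ → CVC, /glurj/ → CCVCC, /mwyr/ → CCVC.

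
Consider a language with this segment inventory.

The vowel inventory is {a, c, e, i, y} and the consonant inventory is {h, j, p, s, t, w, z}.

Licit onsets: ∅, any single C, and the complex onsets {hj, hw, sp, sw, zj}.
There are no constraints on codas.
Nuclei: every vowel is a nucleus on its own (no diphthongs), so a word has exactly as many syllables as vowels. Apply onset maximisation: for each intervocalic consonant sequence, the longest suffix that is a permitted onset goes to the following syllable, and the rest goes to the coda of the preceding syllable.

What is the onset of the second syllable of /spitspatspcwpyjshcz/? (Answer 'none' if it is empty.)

Vowels present: i, a, c, y, c; each is a nucleus, giving 5 syllables.
/i…a/ gap (V1→V2): /tsp/ — longest licit onset from the right is /sp/, leaving /t/ as coda.
/a…c/ gap (V2→V3): /tsp/ splits as /t/ + /sp/ (/sp/ is the longest suffix that is a licit onset).
/c…y/ gap (V3→V4): cluster /wp/ — the longest permitted-onset suffix is /p/; onset = /p/, preceding coda = /w/.
/y…c/ gap (V4→V5): /jsh/ splits as /js/ + /h/ (/h/ is the longest suffix that is a licit onset).
Syllabification: spit.spat.spcw.pyjs.hcz.
Syllable 2 is /spat/: onset /sp/, nucleus /a/, coda /t/.

sp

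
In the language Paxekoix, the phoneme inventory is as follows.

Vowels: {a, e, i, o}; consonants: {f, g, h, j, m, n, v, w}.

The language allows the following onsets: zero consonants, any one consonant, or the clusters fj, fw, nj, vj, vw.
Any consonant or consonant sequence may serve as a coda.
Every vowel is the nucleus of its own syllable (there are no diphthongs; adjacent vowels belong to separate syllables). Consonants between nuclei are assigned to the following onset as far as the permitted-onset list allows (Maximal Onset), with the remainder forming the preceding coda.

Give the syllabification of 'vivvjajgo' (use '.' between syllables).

viv.vjaj.go

Nuclei (vowels): i, a, o → 3 syllables.
σ1/σ2 boundary: cluster /vvj/ — the longest permitted-onset suffix is /vj/; onset = /vj/, preceding coda = /v/.
σ2/σ3 boundary: cluster /jg/ — the longest permitted-onset suffix is /g/; onset = /g/, preceding coda = /j/.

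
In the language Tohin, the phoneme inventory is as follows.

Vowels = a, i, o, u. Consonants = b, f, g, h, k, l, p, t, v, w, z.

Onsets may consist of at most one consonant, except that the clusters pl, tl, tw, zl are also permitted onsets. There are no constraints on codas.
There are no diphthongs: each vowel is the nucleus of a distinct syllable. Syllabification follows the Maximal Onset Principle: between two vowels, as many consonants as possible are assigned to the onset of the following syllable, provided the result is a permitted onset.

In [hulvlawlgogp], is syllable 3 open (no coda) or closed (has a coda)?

closed

Vowels present: u, a, o; each is a nucleus, giving 3 syllables.
V1 /u/ – V2 /a/: cluster /lvl/ — the longest permitted-onset suffix is /l/; onset = /l/, preceding coda = /lv/.
V2 /a/ – V3 /o/: /wlg/; trying suffixes from longest down, /g/ is the first permitted one, so coda /wl/ | onset /g/.
Result: hulv.lawl.gogp.
Syllable 3 is /gogp/ with coda /gp/, so it is closed.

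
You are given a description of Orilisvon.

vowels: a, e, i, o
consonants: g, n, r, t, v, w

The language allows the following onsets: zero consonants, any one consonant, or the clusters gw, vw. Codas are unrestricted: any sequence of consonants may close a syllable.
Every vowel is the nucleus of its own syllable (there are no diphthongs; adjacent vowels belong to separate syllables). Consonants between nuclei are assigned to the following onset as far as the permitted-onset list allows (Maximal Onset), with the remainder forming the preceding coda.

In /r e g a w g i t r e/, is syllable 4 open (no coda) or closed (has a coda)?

open

The vowels are e, a, i, e — 4 nuclei, so 4 syllables.
Between /e/ (V1) and /a/ (V2): just /g/ — single C goes to the following onset.
Between /a/ (V2) and /i/ (V3): /wg/ splits as /w/ + /g/ (/g/ is the longest suffix that is a licit onset).
Between /i/ (V3) and /e/ (V4): /tr/ splits as /t/ + /r/ (/r/ is the longest suffix that is a licit onset).
Putting it together: re.gaw.git.re.
Syllable 4 is /re/; it ends in its nucleus with no coda, so it is open.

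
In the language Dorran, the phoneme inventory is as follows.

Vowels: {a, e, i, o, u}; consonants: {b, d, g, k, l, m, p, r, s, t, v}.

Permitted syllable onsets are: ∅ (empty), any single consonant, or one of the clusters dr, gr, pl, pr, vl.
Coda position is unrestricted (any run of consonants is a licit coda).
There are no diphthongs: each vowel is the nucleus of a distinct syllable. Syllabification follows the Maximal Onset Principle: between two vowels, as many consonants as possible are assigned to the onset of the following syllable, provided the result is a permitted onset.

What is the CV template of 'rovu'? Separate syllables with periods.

CV.CV

Nuclei (vowels): o, u → 2 syllables.
/o…u/ gap (V1→V2): /v/ → onset of the next syllable (single consonants are always licit onsets).
Result: ro.vu.
Mapping each syllable to C/V: /ro/ → CV, /vu/ → CV.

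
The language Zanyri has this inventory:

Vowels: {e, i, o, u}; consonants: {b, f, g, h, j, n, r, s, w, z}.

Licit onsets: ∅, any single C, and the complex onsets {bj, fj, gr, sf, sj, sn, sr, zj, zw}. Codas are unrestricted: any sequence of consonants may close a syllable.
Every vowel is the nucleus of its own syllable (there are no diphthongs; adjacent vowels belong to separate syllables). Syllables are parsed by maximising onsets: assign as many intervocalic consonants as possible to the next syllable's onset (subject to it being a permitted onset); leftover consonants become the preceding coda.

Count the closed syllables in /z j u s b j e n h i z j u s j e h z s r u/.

3

Vowels present: u, e, i, u, e, u; each is a nucleus, giving 6 syllables.
σ1/σ2 boundary: /sbj/ splits as /s/ + /bj/ (/bj/ is the longest suffix that is a licit onset).
σ2/σ3 boundary: /nh/ splits as /n/ + /h/ (/h/ is the longest suffix that is a licit onset).
σ3/σ4 boundary: /zj/ — entire cluster is a permitted onset → onset /zj/, coda ∅.
σ4/σ5 boundary: cluster /sj/ — /sj/ is itself a permitted onset, so the whole cluster goes right; preceding coda = ∅.
σ5/σ6 boundary: /hzsr/ splits as /hz/ + /sr/ (/sr/ is the longest suffix that is a licit onset).
Syllabification: zjus.bjen.hi.zju.sjehz.sru.
Classifying each syllable: /zjus/ (closed), /bjen/ (closed), /hi/ (open), /zju/ (open), /sjehz/ (closed), /sru/ (open).
Closed syllables: 3.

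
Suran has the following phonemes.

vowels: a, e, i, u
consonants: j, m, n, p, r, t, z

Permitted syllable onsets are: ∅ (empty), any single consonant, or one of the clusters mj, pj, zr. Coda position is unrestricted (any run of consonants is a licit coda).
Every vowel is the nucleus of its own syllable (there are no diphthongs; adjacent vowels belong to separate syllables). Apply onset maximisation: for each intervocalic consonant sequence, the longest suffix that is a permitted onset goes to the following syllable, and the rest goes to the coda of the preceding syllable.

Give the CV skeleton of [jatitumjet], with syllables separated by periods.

CV.CV.CV.CCVC

The vowels are a, i, u, e — 4 nuclei, so 4 syllables.
Between /a/ (V1) and /i/ (V2): /t/ is a single consonant, so it becomes the next onset.
Between /i/ (V2) and /u/ (V3): just /t/ — single C goes to the following onset.
Between /u/ (V3) and /e/ (V4): /mj/ is a licit onset in full, so it all attaches to the next syllable.
Putting it together: ja.ti.tu.mjet.
Mapping each syllable to C/V: /ja/ → CV, /ti/ → CV, /tu/ → CV, /mjet/ → CCVC.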